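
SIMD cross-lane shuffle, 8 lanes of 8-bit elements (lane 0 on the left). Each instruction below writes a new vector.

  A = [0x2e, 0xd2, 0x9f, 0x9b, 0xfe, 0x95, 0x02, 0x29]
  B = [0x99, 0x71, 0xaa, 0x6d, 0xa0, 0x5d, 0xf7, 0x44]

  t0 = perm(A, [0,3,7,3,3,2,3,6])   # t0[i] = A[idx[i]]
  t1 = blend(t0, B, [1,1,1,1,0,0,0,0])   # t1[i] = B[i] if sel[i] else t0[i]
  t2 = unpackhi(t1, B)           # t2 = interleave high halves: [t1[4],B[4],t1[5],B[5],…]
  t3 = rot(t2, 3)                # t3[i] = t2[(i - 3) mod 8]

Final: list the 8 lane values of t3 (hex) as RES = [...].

  t0: 2e 9b 29 9b 9b 9f 9b 02
  t1: 99 71 aa 6d 9b 9f 9b 02
  t2: 9b a0 9f 5d 9b f7 02 44
  t3: f7 02 44 9b a0 9f 5d 9b

RES = [0xf7, 0x02, 0x44, 0x9b, 0xa0, 0x9f, 0x5d, 0x9b]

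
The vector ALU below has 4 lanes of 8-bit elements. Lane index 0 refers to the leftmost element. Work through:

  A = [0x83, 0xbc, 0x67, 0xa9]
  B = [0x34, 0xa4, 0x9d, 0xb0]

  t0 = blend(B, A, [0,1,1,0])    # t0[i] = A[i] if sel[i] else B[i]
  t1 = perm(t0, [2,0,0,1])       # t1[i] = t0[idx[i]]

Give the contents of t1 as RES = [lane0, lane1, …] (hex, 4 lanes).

RES = [ 0x67  0x34  0x34  0xbc ]

→ t0 |34|bc|67|b0|
→ t1 |67|34|34|bc|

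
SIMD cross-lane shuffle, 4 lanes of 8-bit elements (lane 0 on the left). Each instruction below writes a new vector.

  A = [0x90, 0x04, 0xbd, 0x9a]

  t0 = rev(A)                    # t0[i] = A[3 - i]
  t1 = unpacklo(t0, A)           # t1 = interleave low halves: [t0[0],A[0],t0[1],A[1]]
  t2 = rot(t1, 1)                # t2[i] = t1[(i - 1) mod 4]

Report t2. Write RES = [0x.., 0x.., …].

→ t0 |9a|bd|04|90|
→ t1 |9a|90|bd|04|
→ t2 |04|9a|90|bd|

RES = [0x04, 0x9a, 0x90, 0xbd]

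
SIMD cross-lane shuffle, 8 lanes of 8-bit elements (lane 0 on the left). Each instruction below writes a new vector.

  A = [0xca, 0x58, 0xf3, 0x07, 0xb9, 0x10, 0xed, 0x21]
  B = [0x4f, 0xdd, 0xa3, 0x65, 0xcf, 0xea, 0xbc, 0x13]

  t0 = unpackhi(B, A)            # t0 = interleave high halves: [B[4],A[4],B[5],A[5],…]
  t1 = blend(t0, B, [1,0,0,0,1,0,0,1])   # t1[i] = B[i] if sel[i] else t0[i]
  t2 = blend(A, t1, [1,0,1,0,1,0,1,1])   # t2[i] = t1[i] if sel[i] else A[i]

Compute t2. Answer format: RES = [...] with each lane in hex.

  t0: cf b9 ea 10 bc ed 13 21
  t1: 4f b9 ea 10 cf ed 13 13
  t2: 4f 58 ea 07 cf 10 13 13

RES = [0x4f, 0x58, 0xea, 0x07, 0xcf, 0x10, 0x13, 0x13]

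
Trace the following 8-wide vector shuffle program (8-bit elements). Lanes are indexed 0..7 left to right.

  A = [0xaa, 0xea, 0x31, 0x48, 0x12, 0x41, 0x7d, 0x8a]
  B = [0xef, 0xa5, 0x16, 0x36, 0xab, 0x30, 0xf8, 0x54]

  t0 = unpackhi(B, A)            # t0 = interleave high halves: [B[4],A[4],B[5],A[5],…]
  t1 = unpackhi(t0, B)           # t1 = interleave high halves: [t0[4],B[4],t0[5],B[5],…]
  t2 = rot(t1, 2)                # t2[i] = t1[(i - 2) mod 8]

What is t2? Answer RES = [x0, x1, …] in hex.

t0 = [0xab, 0x12, 0x30, 0x41, 0xf8, 0x7d, 0x54, 0x8a]
t1 = [0xf8, 0xab, 0x7d, 0x30, 0x54, 0xf8, 0x8a, 0x54]
t2 = [0x8a, 0x54, 0xf8, 0xab, 0x7d, 0x30, 0x54, 0xf8]

RES = [0x8a, 0x54, 0xf8, 0xab, 0x7d, 0x30, 0x54, 0xf8]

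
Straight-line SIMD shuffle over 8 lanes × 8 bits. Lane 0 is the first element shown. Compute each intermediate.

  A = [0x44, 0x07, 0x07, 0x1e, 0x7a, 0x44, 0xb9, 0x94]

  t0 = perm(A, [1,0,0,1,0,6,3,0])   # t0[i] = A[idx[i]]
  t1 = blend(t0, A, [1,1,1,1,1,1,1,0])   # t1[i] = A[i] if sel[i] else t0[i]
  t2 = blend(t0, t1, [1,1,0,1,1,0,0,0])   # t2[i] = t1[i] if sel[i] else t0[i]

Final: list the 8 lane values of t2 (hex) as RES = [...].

RES = [ 0x44  0x07  0x44  0x1e  0x7a  0xb9  0x1e  0x44 ]

  t0: 07 44 44 07 44 b9 1e 44
  t1: 44 07 07 1e 7a 44 b9 44
  t2: 44 07 44 1e 7a b9 1e 44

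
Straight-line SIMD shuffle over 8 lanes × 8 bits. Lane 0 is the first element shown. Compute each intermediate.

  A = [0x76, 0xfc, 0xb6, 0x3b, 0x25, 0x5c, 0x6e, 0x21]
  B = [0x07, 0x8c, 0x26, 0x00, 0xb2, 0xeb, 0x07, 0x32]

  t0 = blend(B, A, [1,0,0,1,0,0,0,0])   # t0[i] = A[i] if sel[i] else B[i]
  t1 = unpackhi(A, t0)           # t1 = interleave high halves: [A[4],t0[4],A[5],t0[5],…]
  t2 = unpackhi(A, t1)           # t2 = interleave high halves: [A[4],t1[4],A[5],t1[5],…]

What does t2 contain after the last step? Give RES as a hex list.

t0 = [0x76, 0x8c, 0x26, 0x3b, 0xb2, 0xeb, 0x07, 0x32]
t1 = [0x25, 0xb2, 0x5c, 0xeb, 0x6e, 0x07, 0x21, 0x32]
t2 = [0x25, 0x6e, 0x5c, 0x07, 0x6e, 0x21, 0x21, 0x32]

RES = [ 0x25  0x6e  0x5c  0x07  0x6e  0x21  0x21  0x32 ]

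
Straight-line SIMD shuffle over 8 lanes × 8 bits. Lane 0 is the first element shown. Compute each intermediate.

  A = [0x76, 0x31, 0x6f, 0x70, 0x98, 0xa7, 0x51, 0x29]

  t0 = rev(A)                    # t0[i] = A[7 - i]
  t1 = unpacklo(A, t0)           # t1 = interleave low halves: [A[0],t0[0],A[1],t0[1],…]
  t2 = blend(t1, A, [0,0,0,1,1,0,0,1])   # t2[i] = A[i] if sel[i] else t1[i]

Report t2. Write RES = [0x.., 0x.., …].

RES = [0x76, 0x29, 0x31, 0x70, 0x98, 0xa7, 0x70, 0x29]

  t0: 29 51 a7 98 70 6f 31 76
  t1: 76 29 31 51 6f a7 70 98
  t2: 76 29 31 70 98 a7 70 29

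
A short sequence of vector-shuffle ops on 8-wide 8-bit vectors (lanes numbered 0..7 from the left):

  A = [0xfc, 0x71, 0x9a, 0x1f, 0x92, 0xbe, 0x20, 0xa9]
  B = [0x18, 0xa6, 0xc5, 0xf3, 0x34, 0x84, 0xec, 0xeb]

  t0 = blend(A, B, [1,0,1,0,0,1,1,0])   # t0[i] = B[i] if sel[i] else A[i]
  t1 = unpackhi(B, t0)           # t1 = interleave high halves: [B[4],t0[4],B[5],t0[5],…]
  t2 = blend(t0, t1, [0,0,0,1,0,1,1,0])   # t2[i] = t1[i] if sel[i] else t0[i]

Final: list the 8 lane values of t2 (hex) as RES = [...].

RES = [ 0x18  0x71  0xc5  0x84  0x92  0xec  0xeb  0xa9 ]

  t0: 18 71 c5 1f 92 84 ec a9
  t1: 34 92 84 84 ec ec eb a9
  t2: 18 71 c5 84 92 ec eb a9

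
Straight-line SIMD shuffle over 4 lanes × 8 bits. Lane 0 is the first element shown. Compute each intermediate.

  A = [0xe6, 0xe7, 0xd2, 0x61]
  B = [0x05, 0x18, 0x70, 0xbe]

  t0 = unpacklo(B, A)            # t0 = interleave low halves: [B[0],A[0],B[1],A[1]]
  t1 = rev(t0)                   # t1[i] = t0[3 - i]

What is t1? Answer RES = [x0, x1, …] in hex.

  t0: 05 e6 18 e7
  t1: e7 18 e6 05

RES = [ 0xe7  0x18  0xe6  0x05 ]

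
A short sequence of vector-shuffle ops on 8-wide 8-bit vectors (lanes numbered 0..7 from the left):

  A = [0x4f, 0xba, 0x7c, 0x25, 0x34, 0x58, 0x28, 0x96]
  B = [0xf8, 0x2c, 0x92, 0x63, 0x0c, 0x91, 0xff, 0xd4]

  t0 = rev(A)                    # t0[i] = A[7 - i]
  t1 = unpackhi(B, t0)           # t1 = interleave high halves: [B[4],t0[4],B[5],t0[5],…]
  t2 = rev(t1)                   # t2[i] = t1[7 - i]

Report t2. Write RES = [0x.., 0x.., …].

→ t0 |96|28|58|34|25|7c|ba|4f|
→ t1 |0c|25|91|7c|ff|ba|d4|4f|
→ t2 |4f|d4|ba|ff|7c|91|25|0c|

RES = [ 0x4f  0xd4  0xba  0xff  0x7c  0x91  0x25  0x0c ]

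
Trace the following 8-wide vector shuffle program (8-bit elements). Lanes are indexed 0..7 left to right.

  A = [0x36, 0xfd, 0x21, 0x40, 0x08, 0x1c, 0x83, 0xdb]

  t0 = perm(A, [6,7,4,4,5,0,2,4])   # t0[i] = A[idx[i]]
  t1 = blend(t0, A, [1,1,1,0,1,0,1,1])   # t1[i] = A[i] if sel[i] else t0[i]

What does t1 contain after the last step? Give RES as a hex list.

t0 = [0x83, 0xdb, 0x08, 0x08, 0x1c, 0x36, 0x21, 0x08]
t1 = [0x36, 0xfd, 0x21, 0x08, 0x08, 0x36, 0x83, 0xdb]

RES = [ 0x36  0xfd  0x21  0x08  0x08  0x36  0x83  0xdb ]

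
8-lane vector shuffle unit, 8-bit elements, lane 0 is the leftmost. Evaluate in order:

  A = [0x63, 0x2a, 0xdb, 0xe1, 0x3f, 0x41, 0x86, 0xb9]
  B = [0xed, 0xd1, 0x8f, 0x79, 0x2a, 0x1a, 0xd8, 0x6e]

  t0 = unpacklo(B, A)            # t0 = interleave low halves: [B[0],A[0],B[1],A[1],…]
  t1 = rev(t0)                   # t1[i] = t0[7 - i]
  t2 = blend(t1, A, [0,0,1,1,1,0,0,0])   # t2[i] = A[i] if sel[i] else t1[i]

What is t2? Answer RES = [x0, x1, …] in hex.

RES = [0xe1, 0x79, 0xdb, 0xe1, 0x3f, 0xd1, 0x63, 0xed]

→ t0 |ed|63|d1|2a|8f|db|79|e1|
→ t1 |e1|79|db|8f|2a|d1|63|ed|
→ t2 |e1|79|db|e1|3f|d1|63|ed|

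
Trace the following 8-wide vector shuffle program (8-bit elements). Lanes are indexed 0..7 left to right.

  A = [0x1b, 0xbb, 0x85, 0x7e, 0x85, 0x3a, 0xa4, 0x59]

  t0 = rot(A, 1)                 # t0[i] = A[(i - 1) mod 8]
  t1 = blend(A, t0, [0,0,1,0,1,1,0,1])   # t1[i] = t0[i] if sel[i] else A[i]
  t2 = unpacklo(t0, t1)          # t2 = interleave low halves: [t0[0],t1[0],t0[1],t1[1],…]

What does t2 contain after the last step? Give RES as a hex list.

t0 = [0x59, 0x1b, 0xbb, 0x85, 0x7e, 0x85, 0x3a, 0xa4]
t1 = [0x1b, 0xbb, 0xbb, 0x7e, 0x7e, 0x85, 0xa4, 0xa4]
t2 = [0x59, 0x1b, 0x1b, 0xbb, 0xbb, 0xbb, 0x85, 0x7e]

RES = [0x59, 0x1b, 0x1b, 0xbb, 0xbb, 0xbb, 0x85, 0x7e]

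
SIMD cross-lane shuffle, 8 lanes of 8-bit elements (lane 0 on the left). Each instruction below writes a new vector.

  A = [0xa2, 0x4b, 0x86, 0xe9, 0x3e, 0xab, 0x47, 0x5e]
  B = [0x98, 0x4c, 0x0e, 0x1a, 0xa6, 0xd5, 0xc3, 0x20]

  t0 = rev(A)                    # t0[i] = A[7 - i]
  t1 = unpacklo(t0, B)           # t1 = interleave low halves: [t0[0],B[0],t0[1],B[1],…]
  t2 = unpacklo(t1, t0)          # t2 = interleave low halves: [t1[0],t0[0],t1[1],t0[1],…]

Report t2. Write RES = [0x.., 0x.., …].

  t0: 5e 47 ab 3e e9 86 4b a2
  t1: 5e 98 47 4c ab 0e 3e 1a
  t2: 5e 5e 98 47 47 ab 4c 3e

RES = [ 0x5e  0x5e  0x98  0x47  0x47  0xab  0x4c  0x3e ]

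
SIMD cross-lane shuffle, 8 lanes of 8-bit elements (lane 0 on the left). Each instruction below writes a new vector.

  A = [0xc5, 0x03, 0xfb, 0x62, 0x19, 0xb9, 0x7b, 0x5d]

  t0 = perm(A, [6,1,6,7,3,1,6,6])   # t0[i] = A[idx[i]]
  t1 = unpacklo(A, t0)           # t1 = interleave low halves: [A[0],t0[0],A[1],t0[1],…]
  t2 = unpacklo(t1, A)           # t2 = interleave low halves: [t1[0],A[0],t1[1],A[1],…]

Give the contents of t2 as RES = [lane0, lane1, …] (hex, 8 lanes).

→ t0 |7b|03|7b|5d|62|03|7b|7b|
→ t1 |c5|7b|03|03|fb|7b|62|5d|
→ t2 |c5|c5|7b|03|03|fb|03|62|

RES = [ 0xc5  0xc5  0x7b  0x03  0x03  0xfb  0x03  0x62 ]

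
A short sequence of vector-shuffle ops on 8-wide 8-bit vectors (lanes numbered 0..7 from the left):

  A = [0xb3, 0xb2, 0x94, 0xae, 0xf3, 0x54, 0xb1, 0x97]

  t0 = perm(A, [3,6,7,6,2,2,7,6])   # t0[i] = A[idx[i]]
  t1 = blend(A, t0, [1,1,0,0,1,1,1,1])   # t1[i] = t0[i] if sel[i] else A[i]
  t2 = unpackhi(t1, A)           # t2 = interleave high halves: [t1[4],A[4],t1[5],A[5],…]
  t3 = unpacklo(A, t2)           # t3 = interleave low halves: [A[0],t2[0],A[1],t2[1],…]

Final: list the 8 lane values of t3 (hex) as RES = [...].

→ t0 |ae|b1|97|b1|94|94|97|b1|
→ t1 |ae|b1|94|ae|94|94|97|b1|
→ t2 |94|f3|94|54|97|b1|b1|97|
→ t3 |b3|94|b2|f3|94|94|ae|54|

RES = [ 0xb3  0x94  0xb2  0xf3  0x94  0x94  0xae  0x54 ]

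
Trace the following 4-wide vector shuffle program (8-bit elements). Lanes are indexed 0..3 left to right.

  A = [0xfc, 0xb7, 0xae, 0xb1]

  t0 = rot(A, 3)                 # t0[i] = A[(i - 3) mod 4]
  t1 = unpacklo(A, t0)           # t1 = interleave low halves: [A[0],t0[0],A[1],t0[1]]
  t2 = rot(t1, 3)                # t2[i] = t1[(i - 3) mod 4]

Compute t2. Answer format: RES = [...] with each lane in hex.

RES = [0xb7, 0xb7, 0xae, 0xfc]

→ t0 |b7|ae|b1|fc|
→ t1 |fc|b7|b7|ae|
→ t2 |b7|b7|ae|fc|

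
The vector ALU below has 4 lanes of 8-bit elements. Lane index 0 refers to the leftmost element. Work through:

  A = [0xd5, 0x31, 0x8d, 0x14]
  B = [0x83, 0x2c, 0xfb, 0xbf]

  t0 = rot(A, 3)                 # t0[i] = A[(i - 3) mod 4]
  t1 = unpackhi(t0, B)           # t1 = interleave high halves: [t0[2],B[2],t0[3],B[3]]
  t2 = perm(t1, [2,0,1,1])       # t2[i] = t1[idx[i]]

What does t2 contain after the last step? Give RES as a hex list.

RES = [0xd5, 0x14, 0xfb, 0xfb]

t0 = [0x31, 0x8d, 0x14, 0xd5]
t1 = [0x14, 0xfb, 0xd5, 0xbf]
t2 = [0xd5, 0x14, 0xfb, 0xfb]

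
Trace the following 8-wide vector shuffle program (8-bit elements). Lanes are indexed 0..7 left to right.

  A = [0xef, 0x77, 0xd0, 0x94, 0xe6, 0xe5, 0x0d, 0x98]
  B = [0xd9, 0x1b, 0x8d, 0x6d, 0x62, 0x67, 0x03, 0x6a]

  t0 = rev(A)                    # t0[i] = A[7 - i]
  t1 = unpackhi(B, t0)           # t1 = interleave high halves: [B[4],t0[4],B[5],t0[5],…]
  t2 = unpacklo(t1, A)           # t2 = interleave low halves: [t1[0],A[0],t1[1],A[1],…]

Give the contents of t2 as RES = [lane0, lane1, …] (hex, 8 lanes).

RES = [ 0x62  0xef  0x94  0x77  0x67  0xd0  0xd0  0x94 ]

t0 = [0x98, 0x0d, 0xe5, 0xe6, 0x94, 0xd0, 0x77, 0xef]
t1 = [0x62, 0x94, 0x67, 0xd0, 0x03, 0x77, 0x6a, 0xef]
t2 = [0x62, 0xef, 0x94, 0x77, 0x67, 0xd0, 0xd0, 0x94]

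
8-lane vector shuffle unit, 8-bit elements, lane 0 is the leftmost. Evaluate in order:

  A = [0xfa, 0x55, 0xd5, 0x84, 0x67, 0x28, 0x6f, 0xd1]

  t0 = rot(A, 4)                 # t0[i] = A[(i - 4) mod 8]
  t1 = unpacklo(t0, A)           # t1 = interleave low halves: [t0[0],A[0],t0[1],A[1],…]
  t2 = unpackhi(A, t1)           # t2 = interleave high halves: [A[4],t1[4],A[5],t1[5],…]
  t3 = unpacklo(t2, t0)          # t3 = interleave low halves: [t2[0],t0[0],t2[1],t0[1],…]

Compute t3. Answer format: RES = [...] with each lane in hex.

  t0: 67 28 6f d1 fa 55 d5 84
  t1: 67 fa 28 55 6f d5 d1 84
  t2: 67 6f 28 d5 6f d1 d1 84
  t3: 67 67 6f 28 28 6f d5 d1

RES = [0x67, 0x67, 0x6f, 0x28, 0x28, 0x6f, 0xd5, 0xd1]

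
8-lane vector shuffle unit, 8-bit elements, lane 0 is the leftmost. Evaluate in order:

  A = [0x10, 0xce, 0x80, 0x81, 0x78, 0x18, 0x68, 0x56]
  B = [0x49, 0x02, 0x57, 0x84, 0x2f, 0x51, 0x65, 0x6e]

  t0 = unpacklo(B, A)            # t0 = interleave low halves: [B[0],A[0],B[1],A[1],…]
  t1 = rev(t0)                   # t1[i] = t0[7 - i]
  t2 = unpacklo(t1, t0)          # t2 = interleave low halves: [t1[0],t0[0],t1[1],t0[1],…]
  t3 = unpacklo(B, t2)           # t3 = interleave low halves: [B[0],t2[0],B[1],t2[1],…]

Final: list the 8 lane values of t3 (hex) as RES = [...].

  t0: 49 10 02 ce 57 80 84 81
  t1: 81 84 80 57 ce 02 10 49
  t2: 81 49 84 10 80 02 57 ce
  t3: 49 81 02 49 57 84 84 10

RES = [0x49, 0x81, 0x02, 0x49, 0x57, 0x84, 0x84, 0x10]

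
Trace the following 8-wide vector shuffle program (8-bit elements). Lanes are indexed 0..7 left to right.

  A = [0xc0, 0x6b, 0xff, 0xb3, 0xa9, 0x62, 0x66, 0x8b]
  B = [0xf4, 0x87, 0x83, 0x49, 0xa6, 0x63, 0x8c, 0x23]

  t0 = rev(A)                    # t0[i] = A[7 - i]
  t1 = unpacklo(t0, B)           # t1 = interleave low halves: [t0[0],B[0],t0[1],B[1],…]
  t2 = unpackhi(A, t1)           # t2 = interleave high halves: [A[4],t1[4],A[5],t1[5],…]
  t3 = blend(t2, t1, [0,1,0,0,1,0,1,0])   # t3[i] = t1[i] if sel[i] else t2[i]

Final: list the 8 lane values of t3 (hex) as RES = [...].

t0 = [0x8b, 0x66, 0x62, 0xa9, 0xb3, 0xff, 0x6b, 0xc0]
t1 = [0x8b, 0xf4, 0x66, 0x87, 0x62, 0x83, 0xa9, 0x49]
t2 = [0xa9, 0x62, 0x62, 0x83, 0x66, 0xa9, 0x8b, 0x49]
t3 = [0xa9, 0xf4, 0x62, 0x83, 0x62, 0xa9, 0xa9, 0x49]

RES = [0xa9, 0xf4, 0x62, 0x83, 0x62, 0xa9, 0xa9, 0x49]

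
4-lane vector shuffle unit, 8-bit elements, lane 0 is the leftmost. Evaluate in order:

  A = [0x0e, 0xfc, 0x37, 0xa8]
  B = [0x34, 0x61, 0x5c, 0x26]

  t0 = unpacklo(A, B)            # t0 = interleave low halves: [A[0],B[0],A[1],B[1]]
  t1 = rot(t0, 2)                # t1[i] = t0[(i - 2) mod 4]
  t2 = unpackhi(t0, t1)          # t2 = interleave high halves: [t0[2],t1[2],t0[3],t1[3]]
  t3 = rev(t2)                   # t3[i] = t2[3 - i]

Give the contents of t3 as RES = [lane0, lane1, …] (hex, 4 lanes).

RES = [ 0x34  0x61  0x0e  0xfc ]

→ t0 |0e|34|fc|61|
→ t1 |fc|61|0e|34|
→ t2 |fc|0e|61|34|
→ t3 |34|61|0e|fc|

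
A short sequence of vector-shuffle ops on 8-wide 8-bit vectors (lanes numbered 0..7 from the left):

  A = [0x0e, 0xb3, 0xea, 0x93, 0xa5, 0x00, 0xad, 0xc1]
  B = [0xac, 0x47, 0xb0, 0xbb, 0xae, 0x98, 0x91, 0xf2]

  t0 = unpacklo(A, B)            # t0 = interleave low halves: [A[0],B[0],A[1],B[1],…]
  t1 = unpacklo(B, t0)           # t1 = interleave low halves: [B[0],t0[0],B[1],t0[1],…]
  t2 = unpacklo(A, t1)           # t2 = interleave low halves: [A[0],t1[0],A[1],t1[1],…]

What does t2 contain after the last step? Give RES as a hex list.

RES = [ 0x0e  0xac  0xb3  0x0e  0xea  0x47  0x93  0xac ]

t0 = [0x0e, 0xac, 0xb3, 0x47, 0xea, 0xb0, 0x93, 0xbb]
t1 = [0xac, 0x0e, 0x47, 0xac, 0xb0, 0xb3, 0xbb, 0x47]
t2 = [0x0e, 0xac, 0xb3, 0x0e, 0xea, 0x47, 0x93, 0xac]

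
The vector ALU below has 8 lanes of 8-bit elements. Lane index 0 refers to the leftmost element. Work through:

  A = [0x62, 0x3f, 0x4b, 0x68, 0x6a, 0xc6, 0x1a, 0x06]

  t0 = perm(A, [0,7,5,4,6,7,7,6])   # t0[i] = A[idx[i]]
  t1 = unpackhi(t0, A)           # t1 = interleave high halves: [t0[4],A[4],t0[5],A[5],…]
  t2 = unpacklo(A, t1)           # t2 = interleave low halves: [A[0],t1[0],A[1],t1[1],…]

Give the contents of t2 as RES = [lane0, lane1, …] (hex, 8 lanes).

→ t0 |62|06|c6|6a|1a|06|06|1a|
→ t1 |1a|6a|06|c6|06|1a|1a|06|
→ t2 |62|1a|3f|6a|4b|06|68|c6|

RES = [ 0x62  0x1a  0x3f  0x6a  0x4b  0x06  0x68  0xc6 ]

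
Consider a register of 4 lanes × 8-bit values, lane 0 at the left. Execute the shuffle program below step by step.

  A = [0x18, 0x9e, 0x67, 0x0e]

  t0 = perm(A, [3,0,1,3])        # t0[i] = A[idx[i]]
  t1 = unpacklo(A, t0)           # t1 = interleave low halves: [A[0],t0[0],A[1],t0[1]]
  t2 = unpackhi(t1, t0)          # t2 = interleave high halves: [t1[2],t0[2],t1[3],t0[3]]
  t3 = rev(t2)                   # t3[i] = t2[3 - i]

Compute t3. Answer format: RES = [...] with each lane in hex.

RES = [ 0x0e  0x18  0x9e  0x9e ]

→ t0 |0e|18|9e|0e|
→ t1 |18|0e|9e|18|
→ t2 |9e|9e|18|0e|
→ t3 |0e|18|9e|9e|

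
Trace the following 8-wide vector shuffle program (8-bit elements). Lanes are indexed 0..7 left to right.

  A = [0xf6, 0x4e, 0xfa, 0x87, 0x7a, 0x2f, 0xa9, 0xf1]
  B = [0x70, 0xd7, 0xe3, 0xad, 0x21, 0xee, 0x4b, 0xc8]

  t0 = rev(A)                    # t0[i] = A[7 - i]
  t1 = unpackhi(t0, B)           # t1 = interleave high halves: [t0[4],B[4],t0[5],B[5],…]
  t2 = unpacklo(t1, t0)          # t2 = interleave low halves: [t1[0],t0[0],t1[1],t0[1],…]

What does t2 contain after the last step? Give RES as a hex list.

RES = [ 0x87  0xf1  0x21  0xa9  0xfa  0x2f  0xee  0x7a ]

→ t0 |f1|a9|2f|7a|87|fa|4e|f6|
→ t1 |87|21|fa|ee|4e|4b|f6|c8|
→ t2 |87|f1|21|a9|fa|2f|ee|7a|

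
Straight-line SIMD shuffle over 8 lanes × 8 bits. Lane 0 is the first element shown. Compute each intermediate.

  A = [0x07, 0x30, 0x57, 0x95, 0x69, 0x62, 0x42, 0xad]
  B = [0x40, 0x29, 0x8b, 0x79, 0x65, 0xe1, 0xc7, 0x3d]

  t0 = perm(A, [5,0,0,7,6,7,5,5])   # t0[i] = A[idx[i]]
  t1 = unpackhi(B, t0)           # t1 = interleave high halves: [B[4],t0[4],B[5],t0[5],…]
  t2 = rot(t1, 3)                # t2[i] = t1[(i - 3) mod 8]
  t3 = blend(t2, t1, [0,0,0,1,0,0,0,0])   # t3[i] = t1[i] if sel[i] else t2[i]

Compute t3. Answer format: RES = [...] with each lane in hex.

RES = [ 0x62  0x3d  0x62  0xad  0x42  0xe1  0xad  0xc7 ]

  t0: 62 07 07 ad 42 ad 62 62
  t1: 65 42 e1 ad c7 62 3d 62
  t2: 62 3d 62 65 42 e1 ad c7
  t3: 62 3d 62 ad 42 e1 ad c7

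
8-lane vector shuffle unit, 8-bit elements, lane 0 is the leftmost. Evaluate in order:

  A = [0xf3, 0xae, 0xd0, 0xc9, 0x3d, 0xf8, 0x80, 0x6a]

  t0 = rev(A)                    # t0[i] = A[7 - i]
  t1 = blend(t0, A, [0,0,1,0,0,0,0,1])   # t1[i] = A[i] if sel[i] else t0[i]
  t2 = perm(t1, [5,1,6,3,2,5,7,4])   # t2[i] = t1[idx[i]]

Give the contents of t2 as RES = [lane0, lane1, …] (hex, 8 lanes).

  t0: 6a 80 f8 3d c9 d0 ae f3
  t1: 6a 80 d0 3d c9 d0 ae 6a
  t2: d0 80 ae 3d d0 d0 6a c9

RES = [ 0xd0  0x80  0xae  0x3d  0xd0  0xd0  0x6a  0xc9 ]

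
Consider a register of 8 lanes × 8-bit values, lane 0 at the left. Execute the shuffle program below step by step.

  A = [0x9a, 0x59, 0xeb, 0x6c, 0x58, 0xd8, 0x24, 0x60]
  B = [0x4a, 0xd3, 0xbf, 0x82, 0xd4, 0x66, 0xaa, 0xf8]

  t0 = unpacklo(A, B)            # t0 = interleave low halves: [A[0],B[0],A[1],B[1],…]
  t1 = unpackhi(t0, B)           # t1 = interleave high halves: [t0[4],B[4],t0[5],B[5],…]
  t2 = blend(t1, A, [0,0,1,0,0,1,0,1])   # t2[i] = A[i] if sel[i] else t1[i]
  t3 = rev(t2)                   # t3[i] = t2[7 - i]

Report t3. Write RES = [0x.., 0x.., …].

RES = [0x60, 0x82, 0xd8, 0x6c, 0x66, 0xeb, 0xd4, 0xeb]

t0 = [0x9a, 0x4a, 0x59, 0xd3, 0xeb, 0xbf, 0x6c, 0x82]
t1 = [0xeb, 0xd4, 0xbf, 0x66, 0x6c, 0xaa, 0x82, 0xf8]
t2 = [0xeb, 0xd4, 0xeb, 0x66, 0x6c, 0xd8, 0x82, 0x60]
t3 = [0x60, 0x82, 0xd8, 0x6c, 0x66, 0xeb, 0xd4, 0xeb]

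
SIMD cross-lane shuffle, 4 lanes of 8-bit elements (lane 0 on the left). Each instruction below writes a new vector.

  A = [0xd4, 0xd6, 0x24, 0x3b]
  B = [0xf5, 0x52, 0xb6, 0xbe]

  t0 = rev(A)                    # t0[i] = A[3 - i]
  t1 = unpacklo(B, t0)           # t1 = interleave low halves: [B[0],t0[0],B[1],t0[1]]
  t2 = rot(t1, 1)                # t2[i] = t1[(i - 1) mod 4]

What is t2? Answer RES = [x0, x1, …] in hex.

t0 = [0x3b, 0x24, 0xd6, 0xd4]
t1 = [0xf5, 0x3b, 0x52, 0x24]
t2 = [0x24, 0xf5, 0x3b, 0x52]

RES = [0x24, 0xf5, 0x3b, 0x52]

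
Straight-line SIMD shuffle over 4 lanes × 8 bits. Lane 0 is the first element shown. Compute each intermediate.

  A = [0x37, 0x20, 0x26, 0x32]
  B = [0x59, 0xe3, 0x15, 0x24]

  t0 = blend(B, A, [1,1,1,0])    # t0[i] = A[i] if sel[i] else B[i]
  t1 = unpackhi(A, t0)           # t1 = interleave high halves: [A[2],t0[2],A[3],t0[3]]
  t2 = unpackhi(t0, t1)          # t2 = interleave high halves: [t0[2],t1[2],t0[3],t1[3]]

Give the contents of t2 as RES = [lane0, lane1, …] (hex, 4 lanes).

t0 = [0x37, 0x20, 0x26, 0x24]
t1 = [0x26, 0x26, 0x32, 0x24]
t2 = [0x26, 0x32, 0x24, 0x24]

RES = [0x26, 0x32, 0x24, 0x24]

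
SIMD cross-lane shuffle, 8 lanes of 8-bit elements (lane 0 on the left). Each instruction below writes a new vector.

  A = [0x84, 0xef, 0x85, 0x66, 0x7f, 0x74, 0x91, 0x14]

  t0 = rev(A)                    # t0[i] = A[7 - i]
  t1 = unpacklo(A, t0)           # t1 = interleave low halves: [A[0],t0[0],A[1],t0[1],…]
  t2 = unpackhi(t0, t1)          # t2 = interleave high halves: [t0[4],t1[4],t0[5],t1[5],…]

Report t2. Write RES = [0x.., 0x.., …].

→ t0 |14|91|74|7f|66|85|ef|84|
→ t1 |84|14|ef|91|85|74|66|7f|
→ t2 |66|85|85|74|ef|66|84|7f|

RES = [0x66, 0x85, 0x85, 0x74, 0xef, 0x66, 0x84, 0x7f]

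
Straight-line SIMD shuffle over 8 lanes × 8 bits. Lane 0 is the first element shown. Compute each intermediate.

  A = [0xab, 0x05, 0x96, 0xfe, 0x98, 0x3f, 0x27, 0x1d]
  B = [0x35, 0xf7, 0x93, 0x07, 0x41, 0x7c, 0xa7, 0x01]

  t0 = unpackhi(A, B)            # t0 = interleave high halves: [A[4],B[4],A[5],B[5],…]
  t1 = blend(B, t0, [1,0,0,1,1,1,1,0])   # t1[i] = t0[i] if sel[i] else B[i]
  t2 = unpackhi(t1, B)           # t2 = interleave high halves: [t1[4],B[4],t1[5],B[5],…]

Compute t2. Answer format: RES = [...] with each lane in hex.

→ t0 |98|41|3f|7c|27|a7|1d|01|
→ t1 |98|f7|93|7c|27|a7|1d|01|
→ t2 |27|41|a7|7c|1d|a7|01|01|

RES = [ 0x27  0x41  0xa7  0x7c  0x1d  0xa7  0x01  0x01 ]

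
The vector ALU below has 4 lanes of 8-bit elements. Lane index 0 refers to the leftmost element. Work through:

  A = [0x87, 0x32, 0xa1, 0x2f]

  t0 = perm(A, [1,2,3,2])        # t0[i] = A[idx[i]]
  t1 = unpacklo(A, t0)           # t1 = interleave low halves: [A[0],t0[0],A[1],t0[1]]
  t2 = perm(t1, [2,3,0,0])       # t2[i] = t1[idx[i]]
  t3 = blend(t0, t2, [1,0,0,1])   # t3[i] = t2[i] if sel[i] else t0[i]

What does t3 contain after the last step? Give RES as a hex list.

  t0: 32 a1 2f a1
  t1: 87 32 32 a1
  t2: 32 a1 87 87
  t3: 32 a1 2f 87

RES = [ 0x32  0xa1  0x2f  0x87 ]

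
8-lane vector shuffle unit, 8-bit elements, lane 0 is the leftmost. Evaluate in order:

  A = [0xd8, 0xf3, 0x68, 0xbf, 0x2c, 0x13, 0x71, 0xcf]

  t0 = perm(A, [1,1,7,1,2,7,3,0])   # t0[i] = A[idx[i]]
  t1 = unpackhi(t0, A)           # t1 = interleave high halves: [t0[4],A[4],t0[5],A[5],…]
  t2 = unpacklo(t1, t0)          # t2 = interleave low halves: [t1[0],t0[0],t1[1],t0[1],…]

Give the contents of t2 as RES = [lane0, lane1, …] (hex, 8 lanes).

RES = [0x68, 0xf3, 0x2c, 0xf3, 0xcf, 0xcf, 0x13, 0xf3]

→ t0 |f3|f3|cf|f3|68|cf|bf|d8|
→ t1 |68|2c|cf|13|bf|71|d8|cf|
→ t2 |68|f3|2c|f3|cf|cf|13|f3|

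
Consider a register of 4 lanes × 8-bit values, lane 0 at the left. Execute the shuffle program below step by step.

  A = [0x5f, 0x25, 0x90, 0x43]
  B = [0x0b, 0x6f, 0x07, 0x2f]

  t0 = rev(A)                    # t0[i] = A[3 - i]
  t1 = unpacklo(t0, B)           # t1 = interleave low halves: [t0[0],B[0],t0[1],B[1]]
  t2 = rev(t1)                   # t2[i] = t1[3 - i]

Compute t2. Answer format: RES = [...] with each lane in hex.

RES = [ 0x6f  0x90  0x0b  0x43 ]

→ t0 |43|90|25|5f|
→ t1 |43|0b|90|6f|
→ t2 |6f|90|0b|43|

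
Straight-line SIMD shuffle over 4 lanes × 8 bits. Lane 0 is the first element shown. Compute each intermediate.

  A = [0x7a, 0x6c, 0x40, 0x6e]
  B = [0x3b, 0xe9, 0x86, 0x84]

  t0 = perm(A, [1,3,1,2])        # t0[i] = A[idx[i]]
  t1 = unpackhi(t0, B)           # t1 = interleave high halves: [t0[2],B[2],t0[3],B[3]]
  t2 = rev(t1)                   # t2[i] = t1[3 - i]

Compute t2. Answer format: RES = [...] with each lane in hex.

→ t0 |6c|6e|6c|40|
→ t1 |6c|86|40|84|
→ t2 |84|40|86|6c|

RES = [ 0x84  0x40  0x86  0x6c ]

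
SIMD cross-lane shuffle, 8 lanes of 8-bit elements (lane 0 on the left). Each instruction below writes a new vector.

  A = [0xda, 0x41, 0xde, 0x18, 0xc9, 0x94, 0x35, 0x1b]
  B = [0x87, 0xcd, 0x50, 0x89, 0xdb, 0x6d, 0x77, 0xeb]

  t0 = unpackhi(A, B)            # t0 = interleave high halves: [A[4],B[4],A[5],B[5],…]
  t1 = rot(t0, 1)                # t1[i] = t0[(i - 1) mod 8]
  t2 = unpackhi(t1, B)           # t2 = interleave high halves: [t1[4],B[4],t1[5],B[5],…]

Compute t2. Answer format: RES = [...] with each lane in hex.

RES = [0x6d, 0xdb, 0x35, 0x6d, 0x77, 0x77, 0x1b, 0xeb]

→ t0 |c9|db|94|6d|35|77|1b|eb|
→ t1 |eb|c9|db|94|6d|35|77|1b|
→ t2 |6d|db|35|6d|77|77|1b|eb|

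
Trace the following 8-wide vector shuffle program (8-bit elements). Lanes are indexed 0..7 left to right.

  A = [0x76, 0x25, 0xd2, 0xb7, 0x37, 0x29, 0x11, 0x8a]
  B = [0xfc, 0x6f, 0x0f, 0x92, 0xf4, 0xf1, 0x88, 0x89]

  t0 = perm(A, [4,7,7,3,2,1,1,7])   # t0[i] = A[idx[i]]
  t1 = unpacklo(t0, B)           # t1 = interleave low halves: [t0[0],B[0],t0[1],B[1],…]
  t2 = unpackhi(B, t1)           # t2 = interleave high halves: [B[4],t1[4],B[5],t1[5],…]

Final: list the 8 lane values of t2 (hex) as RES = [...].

→ t0 |37|8a|8a|b7|d2|25|25|8a|
→ t1 |37|fc|8a|6f|8a|0f|b7|92|
→ t2 |f4|8a|f1|0f|88|b7|89|92|

RES = [0xf4, 0x8a, 0xf1, 0x0f, 0x88, 0xb7, 0x89, 0x92]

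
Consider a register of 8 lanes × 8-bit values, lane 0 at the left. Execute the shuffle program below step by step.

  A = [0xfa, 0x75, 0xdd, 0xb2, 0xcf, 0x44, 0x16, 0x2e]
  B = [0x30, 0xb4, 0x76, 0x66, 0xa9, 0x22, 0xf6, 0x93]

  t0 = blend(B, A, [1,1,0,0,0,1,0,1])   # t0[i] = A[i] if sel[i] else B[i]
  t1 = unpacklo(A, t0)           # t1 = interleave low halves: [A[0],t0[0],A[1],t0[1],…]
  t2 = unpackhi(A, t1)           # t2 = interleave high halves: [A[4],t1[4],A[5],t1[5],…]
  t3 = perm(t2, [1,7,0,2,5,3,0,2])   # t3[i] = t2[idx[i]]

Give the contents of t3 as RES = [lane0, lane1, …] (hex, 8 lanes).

t0 = [0xfa, 0x75, 0x76, 0x66, 0xa9, 0x44, 0xf6, 0x2e]
t1 = [0xfa, 0xfa, 0x75, 0x75, 0xdd, 0x76, 0xb2, 0x66]
t2 = [0xcf, 0xdd, 0x44, 0x76, 0x16, 0xb2, 0x2e, 0x66]
t3 = [0xdd, 0x66, 0xcf, 0x44, 0xb2, 0x76, 0xcf, 0x44]

RES = [ 0xdd  0x66  0xcf  0x44  0xb2  0x76  0xcf  0x44 ]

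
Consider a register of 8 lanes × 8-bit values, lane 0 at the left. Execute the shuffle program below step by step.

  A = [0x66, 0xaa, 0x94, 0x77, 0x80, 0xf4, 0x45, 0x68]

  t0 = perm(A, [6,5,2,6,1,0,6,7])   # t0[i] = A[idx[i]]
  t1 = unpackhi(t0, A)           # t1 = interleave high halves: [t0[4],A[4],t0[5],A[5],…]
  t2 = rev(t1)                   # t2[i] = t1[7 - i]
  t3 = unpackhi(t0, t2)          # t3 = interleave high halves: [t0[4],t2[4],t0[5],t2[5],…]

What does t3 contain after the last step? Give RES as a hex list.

RES = [0xaa, 0xf4, 0x66, 0x66, 0x45, 0x80, 0x68, 0xaa]

→ t0 |45|f4|94|45|aa|66|45|68|
→ t1 |aa|80|66|f4|45|45|68|68|
→ t2 |68|68|45|45|f4|66|80|aa|
→ t3 |aa|f4|66|66|45|80|68|aa|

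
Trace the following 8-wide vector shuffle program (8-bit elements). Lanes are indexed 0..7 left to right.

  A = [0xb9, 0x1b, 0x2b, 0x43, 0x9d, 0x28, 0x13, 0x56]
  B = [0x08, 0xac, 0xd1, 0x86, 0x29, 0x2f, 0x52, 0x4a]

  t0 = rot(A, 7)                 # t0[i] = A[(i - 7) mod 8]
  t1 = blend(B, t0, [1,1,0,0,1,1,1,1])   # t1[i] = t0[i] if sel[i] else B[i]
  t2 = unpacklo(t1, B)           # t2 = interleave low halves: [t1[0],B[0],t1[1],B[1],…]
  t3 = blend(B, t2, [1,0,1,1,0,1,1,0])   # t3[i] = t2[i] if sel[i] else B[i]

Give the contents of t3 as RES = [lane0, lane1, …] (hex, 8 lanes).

RES = [0x1b, 0xac, 0x2b, 0xac, 0x29, 0xd1, 0x86, 0x4a]

  t0: 1b 2b 43 9d 28 13 56 b9
  t1: 1b 2b d1 86 28 13 56 b9
  t2: 1b 08 2b ac d1 d1 86 86
  t3: 1b ac 2b ac 29 d1 86 4a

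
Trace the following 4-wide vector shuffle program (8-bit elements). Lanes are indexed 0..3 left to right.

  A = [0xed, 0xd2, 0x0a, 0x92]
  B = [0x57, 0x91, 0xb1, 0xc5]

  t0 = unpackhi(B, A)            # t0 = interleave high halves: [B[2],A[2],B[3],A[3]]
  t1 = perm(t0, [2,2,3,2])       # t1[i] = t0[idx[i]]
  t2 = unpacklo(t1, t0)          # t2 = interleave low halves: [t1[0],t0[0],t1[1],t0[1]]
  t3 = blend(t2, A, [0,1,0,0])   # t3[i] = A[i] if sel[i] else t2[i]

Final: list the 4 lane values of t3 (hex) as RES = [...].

  t0: b1 0a c5 92
  t1: c5 c5 92 c5
  t2: c5 b1 c5 0a
  t3: c5 d2 c5 0a

RES = [ 0xc5  0xd2  0xc5  0x0a ]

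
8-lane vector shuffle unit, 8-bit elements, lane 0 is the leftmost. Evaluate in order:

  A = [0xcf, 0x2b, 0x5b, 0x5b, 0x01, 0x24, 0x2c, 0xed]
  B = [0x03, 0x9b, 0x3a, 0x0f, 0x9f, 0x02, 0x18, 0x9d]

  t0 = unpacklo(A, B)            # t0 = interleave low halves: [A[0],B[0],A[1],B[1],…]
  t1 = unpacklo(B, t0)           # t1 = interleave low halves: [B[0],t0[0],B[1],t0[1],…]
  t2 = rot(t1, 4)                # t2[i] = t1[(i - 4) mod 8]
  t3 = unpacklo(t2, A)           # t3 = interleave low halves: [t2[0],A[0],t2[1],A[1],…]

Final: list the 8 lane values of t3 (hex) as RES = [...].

RES = [0x3a, 0xcf, 0x2b, 0x2b, 0x0f, 0x5b, 0x9b, 0x5b]

  t0: cf 03 2b 9b 5b 3a 5b 0f
  t1: 03 cf 9b 03 3a 2b 0f 9b
  t2: 3a 2b 0f 9b 03 cf 9b 03
  t3: 3a cf 2b 2b 0f 5b 9b 5b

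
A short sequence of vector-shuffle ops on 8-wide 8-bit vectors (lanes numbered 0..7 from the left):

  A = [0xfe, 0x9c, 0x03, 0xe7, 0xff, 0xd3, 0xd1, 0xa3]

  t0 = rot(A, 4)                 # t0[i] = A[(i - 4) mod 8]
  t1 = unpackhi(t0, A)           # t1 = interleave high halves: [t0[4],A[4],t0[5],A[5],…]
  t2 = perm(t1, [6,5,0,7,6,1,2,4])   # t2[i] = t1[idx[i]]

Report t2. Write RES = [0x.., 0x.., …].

RES = [0xe7, 0xd1, 0xfe, 0xa3, 0xe7, 0xff, 0x9c, 0x03]

  t0: ff d3 d1 a3 fe 9c 03 e7
  t1: fe ff 9c d3 03 d1 e7 a3
  t2: e7 d1 fe a3 e7 ff 9c 03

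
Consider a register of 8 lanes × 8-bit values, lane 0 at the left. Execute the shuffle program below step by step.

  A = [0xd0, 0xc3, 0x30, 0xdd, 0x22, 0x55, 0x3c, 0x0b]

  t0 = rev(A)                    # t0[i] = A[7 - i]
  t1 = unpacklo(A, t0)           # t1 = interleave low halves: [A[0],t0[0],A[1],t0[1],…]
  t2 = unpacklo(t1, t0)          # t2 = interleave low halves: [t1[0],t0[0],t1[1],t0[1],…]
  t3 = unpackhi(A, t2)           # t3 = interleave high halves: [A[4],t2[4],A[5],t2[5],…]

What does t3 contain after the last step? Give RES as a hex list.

→ t0 |0b|3c|55|22|dd|30|c3|d0|
→ t1 |d0|0b|c3|3c|30|55|dd|22|
→ t2 |d0|0b|0b|3c|c3|55|3c|22|
→ t3 |22|c3|55|55|3c|3c|0b|22|

RES = [ 0x22  0xc3  0x55  0x55  0x3c  0x3c  0x0b  0x22 ]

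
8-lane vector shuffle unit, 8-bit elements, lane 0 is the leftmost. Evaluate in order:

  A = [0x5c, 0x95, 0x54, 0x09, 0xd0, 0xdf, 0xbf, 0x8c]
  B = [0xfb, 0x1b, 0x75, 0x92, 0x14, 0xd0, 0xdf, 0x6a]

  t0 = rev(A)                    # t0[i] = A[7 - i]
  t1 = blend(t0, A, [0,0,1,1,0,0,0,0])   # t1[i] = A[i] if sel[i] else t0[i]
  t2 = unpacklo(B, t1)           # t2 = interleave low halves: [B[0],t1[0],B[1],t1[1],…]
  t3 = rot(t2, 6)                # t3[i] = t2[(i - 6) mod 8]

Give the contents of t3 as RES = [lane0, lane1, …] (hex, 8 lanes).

→ t0 |8c|bf|df|d0|09|54|95|5c|
→ t1 |8c|bf|54|09|09|54|95|5c|
→ t2 |fb|8c|1b|bf|75|54|92|09|
→ t3 |1b|bf|75|54|92|09|fb|8c|

RES = [0x1b, 0xbf, 0x75, 0x54, 0x92, 0x09, 0xfb, 0x8c]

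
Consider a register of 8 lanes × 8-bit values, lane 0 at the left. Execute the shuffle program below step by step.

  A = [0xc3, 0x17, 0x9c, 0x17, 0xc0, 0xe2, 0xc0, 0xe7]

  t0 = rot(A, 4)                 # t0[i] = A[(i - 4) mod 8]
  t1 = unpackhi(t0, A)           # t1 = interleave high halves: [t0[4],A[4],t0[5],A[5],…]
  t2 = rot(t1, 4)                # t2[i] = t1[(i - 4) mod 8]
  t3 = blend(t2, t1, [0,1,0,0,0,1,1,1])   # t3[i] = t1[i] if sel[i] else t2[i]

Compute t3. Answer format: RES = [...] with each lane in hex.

t0 = [0xc0, 0xe2, 0xc0, 0xe7, 0xc3, 0x17, 0x9c, 0x17]
t1 = [0xc3, 0xc0, 0x17, 0xe2, 0x9c, 0xc0, 0x17, 0xe7]
t2 = [0x9c, 0xc0, 0x17, 0xe7, 0xc3, 0xc0, 0x17, 0xe2]
t3 = [0x9c, 0xc0, 0x17, 0xe7, 0xc3, 0xc0, 0x17, 0xe7]

RES = [0x9c, 0xc0, 0x17, 0xe7, 0xc3, 0xc0, 0x17, 0xe7]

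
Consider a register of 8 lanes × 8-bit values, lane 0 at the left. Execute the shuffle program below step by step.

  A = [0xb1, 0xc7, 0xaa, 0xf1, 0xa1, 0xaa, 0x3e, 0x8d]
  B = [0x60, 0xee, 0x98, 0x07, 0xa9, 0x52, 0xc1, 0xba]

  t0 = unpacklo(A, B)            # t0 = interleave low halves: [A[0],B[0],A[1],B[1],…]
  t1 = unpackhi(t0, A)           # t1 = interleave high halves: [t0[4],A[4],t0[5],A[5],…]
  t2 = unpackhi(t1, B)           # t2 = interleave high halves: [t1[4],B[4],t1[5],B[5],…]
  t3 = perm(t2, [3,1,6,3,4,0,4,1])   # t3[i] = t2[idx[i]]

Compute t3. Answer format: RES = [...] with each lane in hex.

RES = [ 0x52  0xa9  0x8d  0x52  0x07  0xf1  0x07  0xa9 ]

  t0: b1 60 c7 ee aa 98 f1 07
  t1: aa a1 98 aa f1 3e 07 8d
  t2: f1 a9 3e 52 07 c1 8d ba
  t3: 52 a9 8d 52 07 f1 07 a9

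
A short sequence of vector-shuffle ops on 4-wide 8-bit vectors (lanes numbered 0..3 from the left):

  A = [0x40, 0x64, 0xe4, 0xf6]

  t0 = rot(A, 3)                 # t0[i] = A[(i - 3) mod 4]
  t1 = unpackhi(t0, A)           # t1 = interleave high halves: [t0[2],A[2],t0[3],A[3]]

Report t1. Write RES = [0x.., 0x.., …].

RES = [0xf6, 0xe4, 0x40, 0xf6]

  t0: 64 e4 f6 40
  t1: f6 e4 40 f6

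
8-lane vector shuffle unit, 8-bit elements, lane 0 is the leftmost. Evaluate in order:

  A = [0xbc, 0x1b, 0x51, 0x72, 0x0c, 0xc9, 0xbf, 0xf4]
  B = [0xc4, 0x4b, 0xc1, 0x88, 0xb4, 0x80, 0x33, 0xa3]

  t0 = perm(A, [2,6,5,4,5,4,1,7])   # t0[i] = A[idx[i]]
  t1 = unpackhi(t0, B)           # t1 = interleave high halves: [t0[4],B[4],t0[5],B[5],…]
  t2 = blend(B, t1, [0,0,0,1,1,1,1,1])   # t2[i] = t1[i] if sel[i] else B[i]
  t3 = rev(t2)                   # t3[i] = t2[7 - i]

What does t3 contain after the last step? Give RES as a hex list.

→ t0 |51|bf|c9|0c|c9|0c|1b|f4|
→ t1 |c9|b4|0c|80|1b|33|f4|a3|
→ t2 |c4|4b|c1|80|1b|33|f4|a3|
→ t3 |a3|f4|33|1b|80|c1|4b|c4|

RES = [0xa3, 0xf4, 0x33, 0x1b, 0x80, 0xc1, 0x4b, 0xc4]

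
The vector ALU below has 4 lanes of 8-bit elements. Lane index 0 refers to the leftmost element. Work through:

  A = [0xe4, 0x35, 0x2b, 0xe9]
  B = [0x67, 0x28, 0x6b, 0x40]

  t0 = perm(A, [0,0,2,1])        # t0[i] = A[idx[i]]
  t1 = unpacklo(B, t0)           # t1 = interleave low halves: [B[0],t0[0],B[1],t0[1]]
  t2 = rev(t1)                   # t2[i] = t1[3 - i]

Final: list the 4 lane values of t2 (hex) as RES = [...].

RES = [0xe4, 0x28, 0xe4, 0x67]

t0 = [0xe4, 0xe4, 0x2b, 0x35]
t1 = [0x67, 0xe4, 0x28, 0xe4]
t2 = [0xe4, 0x28, 0xe4, 0x67]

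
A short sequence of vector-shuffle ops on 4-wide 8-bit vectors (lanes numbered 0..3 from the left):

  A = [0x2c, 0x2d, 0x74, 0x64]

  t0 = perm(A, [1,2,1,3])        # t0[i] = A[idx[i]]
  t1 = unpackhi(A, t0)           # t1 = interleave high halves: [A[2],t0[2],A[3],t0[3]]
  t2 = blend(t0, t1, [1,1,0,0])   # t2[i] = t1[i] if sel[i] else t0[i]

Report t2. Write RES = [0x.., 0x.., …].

→ t0 |2d|74|2d|64|
→ t1 |74|2d|64|64|
→ t2 |74|2d|2d|64|

RES = [ 0x74  0x2d  0x2d  0x64 ]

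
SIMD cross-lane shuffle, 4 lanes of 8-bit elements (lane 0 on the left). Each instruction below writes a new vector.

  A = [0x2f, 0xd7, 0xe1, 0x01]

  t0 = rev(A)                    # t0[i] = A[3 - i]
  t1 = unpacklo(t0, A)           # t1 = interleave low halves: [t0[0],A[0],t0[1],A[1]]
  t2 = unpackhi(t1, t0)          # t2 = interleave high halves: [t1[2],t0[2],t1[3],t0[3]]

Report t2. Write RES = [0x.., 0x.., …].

  t0: 01 e1 d7 2f
  t1: 01 2f e1 d7
  t2: e1 d7 d7 2f

RES = [ 0xe1  0xd7  0xd7  0x2f ]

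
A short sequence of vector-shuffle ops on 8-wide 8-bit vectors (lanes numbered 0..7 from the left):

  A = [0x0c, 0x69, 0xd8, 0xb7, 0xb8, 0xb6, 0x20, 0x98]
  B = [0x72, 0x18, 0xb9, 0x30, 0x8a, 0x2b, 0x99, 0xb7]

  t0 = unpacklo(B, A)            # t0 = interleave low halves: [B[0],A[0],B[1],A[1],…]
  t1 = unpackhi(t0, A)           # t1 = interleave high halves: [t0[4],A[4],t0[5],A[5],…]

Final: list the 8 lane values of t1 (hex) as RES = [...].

RES = [ 0xb9  0xb8  0xd8  0xb6  0x30  0x20  0xb7  0x98 ]

t0 = [0x72, 0x0c, 0x18, 0x69, 0xb9, 0xd8, 0x30, 0xb7]
t1 = [0xb9, 0xb8, 0xd8, 0xb6, 0x30, 0x20, 0xb7, 0x98]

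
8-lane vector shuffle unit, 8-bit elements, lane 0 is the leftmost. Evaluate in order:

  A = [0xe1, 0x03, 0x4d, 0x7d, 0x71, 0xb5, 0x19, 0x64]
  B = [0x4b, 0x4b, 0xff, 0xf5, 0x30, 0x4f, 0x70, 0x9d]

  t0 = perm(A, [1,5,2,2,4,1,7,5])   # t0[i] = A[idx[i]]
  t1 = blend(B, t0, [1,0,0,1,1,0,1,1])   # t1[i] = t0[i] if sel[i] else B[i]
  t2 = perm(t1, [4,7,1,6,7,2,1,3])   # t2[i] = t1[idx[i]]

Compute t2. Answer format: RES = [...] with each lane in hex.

→ t0 |03|b5|4d|4d|71|03|64|b5|
→ t1 |03|4b|ff|4d|71|4f|64|b5|
→ t2 |71|b5|4b|64|b5|ff|4b|4d|

RES = [0x71, 0xb5, 0x4b, 0x64, 0xb5, 0xff, 0x4b, 0x4d]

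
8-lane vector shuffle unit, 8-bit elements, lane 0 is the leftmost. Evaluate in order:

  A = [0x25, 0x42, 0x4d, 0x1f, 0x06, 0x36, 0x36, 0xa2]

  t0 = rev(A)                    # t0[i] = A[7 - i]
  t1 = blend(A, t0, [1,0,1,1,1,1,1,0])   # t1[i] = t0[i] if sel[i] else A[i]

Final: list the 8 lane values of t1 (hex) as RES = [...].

  t0: a2 36 36 06 1f 4d 42 25
  t1: a2 42 36 06 1f 4d 42 a2

RES = [ 0xa2  0x42  0x36  0x06  0x1f  0x4d  0x42  0xa2 ]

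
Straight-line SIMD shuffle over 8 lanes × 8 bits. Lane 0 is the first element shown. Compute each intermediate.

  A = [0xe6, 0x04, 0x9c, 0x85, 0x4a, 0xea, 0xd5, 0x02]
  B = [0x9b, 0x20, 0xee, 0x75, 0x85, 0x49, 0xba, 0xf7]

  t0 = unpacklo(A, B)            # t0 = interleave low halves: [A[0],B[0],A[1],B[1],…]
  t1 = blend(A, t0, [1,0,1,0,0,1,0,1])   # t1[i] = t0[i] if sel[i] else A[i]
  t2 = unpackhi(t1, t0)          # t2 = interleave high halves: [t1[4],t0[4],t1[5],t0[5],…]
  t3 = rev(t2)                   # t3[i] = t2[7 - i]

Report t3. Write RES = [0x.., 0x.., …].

RES = [ 0x75  0x75  0x85  0xd5  0xee  0xee  0x9c  0x4a ]

  t0: e6 9b 04 20 9c ee 85 75
  t1: e6 04 04 85 4a ee d5 75
  t2: 4a 9c ee ee d5 85 75 75
  t3: 75 75 85 d5 ee ee 9c 4a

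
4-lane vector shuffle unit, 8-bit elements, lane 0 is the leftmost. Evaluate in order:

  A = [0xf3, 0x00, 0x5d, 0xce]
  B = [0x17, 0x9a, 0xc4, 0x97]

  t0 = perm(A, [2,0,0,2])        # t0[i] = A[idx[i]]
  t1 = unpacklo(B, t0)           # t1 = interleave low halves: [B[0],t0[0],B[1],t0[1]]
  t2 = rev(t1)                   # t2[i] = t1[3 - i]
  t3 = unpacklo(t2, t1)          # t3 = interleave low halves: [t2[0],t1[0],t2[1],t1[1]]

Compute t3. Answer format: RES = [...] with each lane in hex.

→ t0 |5d|f3|f3|5d|
→ t1 |17|5d|9a|f3|
→ t2 |f3|9a|5d|17|
→ t3 |f3|17|9a|5d|

RES = [ 0xf3  0x17  0x9a  0x5d ]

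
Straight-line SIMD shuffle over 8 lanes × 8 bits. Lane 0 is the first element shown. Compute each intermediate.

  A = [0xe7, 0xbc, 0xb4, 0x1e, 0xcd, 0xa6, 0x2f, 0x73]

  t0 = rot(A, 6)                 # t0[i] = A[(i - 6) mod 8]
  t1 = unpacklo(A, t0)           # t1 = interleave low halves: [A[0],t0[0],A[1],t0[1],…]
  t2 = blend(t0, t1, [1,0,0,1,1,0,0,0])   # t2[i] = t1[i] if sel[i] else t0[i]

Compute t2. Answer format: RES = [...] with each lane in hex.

RES = [ 0xe7  0x1e  0xcd  0x1e  0xb4  0x73  0xe7  0xbc ]

  t0: b4 1e cd a6 2f 73 e7 bc
  t1: e7 b4 bc 1e b4 cd 1e a6
  t2: e7 1e cd 1e b4 73 e7 bc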